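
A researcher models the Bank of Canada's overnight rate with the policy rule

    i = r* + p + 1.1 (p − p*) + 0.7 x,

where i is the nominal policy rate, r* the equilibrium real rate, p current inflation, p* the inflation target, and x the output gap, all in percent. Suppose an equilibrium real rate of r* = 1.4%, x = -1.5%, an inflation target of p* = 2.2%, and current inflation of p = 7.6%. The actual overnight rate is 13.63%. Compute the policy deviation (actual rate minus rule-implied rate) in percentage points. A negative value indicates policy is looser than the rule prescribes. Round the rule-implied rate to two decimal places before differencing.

i = 1.4 + 7.6 + 1.1 × (7.6 − 2.2) + 0.7 × (-1.5)
   = 1.4 + 7.6 + 5.94 − 1.05 = 13.89
Deviation = 13.63 − 13.89 = -0.26 pp.

-0.26 pp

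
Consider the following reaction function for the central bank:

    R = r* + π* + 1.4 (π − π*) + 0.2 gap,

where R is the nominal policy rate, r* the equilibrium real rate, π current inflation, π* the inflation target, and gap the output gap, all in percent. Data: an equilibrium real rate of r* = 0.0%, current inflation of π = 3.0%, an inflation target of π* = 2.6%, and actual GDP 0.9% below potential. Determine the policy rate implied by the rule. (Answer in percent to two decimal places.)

2.98%

Output 0.9% below potential → gap = -0.9.
R = 0.0 + 2.6 + 1.4 × (3.0 − 2.6) + 0.2 × (-0.9)
   = 0.0 + 2.6 + 0.56 − 0.18 = 2.98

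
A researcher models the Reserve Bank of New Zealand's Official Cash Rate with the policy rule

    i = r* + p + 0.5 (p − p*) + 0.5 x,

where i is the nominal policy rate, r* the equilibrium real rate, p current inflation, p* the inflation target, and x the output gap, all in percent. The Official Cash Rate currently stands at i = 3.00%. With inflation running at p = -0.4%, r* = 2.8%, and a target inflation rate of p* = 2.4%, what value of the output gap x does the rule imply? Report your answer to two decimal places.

4.00%

0.5 x = 3.00 − 2.8 − (-0.4) − 0.5 × ((-0.4) − 2.4) = 2
x = 2 / 0.5 = 4.00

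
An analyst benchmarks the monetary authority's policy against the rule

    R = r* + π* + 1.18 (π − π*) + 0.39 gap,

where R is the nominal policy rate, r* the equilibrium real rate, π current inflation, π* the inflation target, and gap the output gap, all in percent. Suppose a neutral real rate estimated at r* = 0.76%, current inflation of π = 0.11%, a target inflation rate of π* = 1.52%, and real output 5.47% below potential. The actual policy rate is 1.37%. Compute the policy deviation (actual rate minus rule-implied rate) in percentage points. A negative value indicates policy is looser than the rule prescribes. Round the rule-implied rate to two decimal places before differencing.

2.89 pp

Output 5.47% below potential → gap = -5.47.
R = 0.76 + 1.52 + 1.18 × (0.11 − 1.52) + 0.39 × (-5.47)
   = 0.76 + 1.52 − 1.6638 − 2.1333 = -1.52
Deviation = 1.37 − (-1.52) = 2.89 pp.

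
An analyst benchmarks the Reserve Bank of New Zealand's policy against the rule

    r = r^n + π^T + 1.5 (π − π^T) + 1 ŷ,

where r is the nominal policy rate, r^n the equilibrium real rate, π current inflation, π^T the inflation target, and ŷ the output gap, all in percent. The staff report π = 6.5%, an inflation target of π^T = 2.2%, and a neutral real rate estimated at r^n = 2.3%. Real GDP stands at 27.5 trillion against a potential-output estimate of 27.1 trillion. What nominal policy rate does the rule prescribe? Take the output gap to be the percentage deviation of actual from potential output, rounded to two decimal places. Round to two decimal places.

12.43%

Output gap = 100 × (27.5 − 27.1) / 27.1 = 1.48%.
r = 2.30 + 2.20 + 1.5 × (6.50 − 2.20) + 1 × 1.48
   = 2.30 + 2.2 + 6.45 + 1.48 = 12.43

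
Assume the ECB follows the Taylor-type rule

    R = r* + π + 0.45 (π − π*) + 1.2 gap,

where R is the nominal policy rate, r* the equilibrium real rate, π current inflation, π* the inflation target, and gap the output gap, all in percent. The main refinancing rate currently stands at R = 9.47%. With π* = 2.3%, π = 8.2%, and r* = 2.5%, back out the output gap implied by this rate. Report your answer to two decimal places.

1.2 gap = 9.47 − 2.5 − 8.2 − 0.45 × (8.2 − 2.3) = -3.885
gap = -3.885 / 1.2 = -3.24

-3.24%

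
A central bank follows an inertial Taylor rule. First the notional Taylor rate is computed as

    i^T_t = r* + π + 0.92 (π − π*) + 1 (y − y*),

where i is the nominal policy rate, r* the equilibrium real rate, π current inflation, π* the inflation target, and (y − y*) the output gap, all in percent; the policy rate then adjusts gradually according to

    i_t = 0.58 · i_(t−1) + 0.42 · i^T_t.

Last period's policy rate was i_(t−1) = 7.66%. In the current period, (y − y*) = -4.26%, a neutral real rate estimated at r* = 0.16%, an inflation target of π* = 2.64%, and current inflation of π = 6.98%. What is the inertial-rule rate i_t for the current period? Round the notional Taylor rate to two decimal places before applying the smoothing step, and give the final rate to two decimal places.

i^T_t = 0.16 + 6.98 + 0.92 × (6.98 − 2.64) + 1 × (-4.26)
   = 0.16 + 6.98 + 3.9928 − 4.26 = 6.87
i_t = 0.58 × 7.66 + 0.42 × 6.87 = 4.4428 + 2.8854 = 7.33

7.33%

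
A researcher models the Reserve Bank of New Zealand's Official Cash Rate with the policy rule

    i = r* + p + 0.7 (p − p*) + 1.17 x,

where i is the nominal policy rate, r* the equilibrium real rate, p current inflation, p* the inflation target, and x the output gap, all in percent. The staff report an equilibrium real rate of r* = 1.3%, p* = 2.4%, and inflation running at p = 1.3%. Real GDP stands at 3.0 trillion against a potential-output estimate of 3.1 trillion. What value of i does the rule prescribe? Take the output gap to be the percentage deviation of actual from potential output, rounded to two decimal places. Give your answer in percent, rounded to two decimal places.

-1.95%

Output gap = 100 × (3.0 − 3.1) / 3.1 = -3.23%.
i = 1.30 + 1.30 + 0.7 × (1.30 − 2.40) + 1.17 × (-3.23)
   = 1.30 + 1.3 − 0.77 − 3.7791 = -1.95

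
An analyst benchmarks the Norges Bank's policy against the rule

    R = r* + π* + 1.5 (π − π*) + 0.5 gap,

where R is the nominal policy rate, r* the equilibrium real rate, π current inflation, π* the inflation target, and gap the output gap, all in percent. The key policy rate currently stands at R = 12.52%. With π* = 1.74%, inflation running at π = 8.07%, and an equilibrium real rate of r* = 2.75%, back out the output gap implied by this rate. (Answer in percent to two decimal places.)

0.5 gap = 12.52 − 2.75 − 1.74 − 1.5 × (8.07 − 1.74) = -1.465
gap = -1.465 / 0.5 = -2.93

-2.93%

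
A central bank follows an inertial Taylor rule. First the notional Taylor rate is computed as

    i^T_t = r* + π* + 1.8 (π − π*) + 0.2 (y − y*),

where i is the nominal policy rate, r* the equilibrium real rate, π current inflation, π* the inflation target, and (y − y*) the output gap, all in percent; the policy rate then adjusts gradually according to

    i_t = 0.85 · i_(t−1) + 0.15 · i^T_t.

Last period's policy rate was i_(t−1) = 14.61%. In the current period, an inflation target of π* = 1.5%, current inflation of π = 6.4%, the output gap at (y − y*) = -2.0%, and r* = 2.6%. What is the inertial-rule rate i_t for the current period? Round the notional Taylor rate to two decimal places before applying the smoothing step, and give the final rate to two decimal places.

14.30%

i^T_t = 2.6 + 1.5 + 1.8 × (6.4 − 1.5) + 0.2 × (-2.0)
   = 2.6 + 1.5 + 8.82 − 0.4 = 12.52
i_t = 0.85 × 14.61 + 0.15 × 12.52 = 12.4185 + 1.878 = 14.30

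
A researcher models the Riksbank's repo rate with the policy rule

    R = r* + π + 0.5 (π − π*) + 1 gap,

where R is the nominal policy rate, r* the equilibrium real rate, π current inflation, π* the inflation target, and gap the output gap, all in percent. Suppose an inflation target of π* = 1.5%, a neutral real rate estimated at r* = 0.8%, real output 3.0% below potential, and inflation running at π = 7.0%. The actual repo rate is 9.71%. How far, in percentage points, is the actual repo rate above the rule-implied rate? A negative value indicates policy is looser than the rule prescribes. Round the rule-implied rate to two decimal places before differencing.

Output 3.0% below potential → gap = -3.0.
R = 0.8 + 7.0 + 0.5 × (7.0 − 1.5) + 1 × (-3.0)
   = 0.8 + 7 + 2.75 − 3 = 7.55
Deviation = 9.71 − 7.55 = 2.16 pp.

2.16 pp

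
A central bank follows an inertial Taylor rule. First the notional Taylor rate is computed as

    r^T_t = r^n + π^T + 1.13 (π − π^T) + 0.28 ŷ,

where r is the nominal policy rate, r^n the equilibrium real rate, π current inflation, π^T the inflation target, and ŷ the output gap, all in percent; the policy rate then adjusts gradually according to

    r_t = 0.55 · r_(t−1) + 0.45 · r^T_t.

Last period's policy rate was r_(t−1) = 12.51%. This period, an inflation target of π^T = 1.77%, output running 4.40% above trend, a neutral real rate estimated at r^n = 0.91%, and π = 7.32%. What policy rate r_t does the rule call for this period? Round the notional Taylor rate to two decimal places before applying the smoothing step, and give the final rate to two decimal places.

Output 4.40% above potential → ŷ = 4.40.
r^T_t = 0.91 + 1.77 + 1.13 × (7.32 − 1.77) + 0.28 × 4.40
   = 0.91 + 1.77 + 6.2715 + 1.232 = 10.18
r_t = 0.55 × 12.51 + 0.45 × 10.18 = 6.8805 + 4.581 = 11.46

11.46%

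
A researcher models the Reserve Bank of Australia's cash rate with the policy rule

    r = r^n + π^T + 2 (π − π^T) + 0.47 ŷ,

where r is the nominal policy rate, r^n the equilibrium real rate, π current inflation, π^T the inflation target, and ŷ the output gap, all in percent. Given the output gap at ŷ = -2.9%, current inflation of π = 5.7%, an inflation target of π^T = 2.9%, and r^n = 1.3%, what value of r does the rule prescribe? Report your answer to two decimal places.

8.44%

r = 1.3 + 2.9 + 2 × (5.7 − 2.9) + 0.47 × (-2.9)
   = 1.3 + 2.9 + 5.6 − 1.363 = 8.44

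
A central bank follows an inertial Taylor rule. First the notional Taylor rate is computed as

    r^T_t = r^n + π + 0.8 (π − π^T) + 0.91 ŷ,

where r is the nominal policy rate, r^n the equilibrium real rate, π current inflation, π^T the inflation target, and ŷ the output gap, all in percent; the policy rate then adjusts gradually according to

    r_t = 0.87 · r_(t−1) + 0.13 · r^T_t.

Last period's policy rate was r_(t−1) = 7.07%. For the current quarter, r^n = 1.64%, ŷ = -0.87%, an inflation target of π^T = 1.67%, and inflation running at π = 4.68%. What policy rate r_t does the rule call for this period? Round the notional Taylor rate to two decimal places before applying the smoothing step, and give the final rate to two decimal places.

r^T_t = 1.64 + 4.68 + 0.8 × (4.68 − 1.67) + 0.91 × (-0.87)
   = 1.64 + 4.68 + 2.408 − 0.7917 = 7.94
r_t = 0.87 × 7.07 + 0.13 × 7.94 = 6.1509 + 1.0322 = 7.18

7.18%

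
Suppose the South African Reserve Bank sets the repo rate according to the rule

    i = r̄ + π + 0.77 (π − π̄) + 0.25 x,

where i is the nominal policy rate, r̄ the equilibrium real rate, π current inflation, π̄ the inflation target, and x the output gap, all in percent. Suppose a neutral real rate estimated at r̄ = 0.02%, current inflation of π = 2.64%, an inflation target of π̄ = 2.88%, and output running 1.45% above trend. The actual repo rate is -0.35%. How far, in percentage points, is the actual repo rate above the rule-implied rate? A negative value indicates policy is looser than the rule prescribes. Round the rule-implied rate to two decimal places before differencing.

Output 1.45% above potential → x = 1.45.
i = 0.02 + 2.64 + 0.77 × (2.64 − 2.88) + 0.25 × 1.45
   = 0.02 + 2.64 − 0.1848 + 0.3625 = 2.84
Deviation = -0.35 − 2.84 = -3.19 pp.

-3.19 pp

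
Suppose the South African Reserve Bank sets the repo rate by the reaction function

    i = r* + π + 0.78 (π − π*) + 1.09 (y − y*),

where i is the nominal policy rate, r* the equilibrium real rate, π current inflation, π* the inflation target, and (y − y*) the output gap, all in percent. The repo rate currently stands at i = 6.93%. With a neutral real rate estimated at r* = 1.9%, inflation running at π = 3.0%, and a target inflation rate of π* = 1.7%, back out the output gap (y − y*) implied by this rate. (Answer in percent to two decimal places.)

0.93%

1.09 (y − y*) = 6.93 − 1.9 − 3.0 − 0.78 × (3.0 − 1.7) = 1.016
(y − y*) = 1.016 / 1.09 = 0.93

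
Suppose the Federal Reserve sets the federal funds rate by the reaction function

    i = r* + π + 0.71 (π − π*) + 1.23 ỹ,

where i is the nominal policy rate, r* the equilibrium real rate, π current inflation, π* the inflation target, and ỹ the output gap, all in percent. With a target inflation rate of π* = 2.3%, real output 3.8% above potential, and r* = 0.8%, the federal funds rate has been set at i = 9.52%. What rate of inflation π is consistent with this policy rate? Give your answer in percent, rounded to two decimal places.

3.32%

Output 3.8% above potential → ỹ = 3.8.
Collecting π: i = r* + (1 + 0.71) π − 0.71 π* + 1.23 ỹ
1.71 π = 9.52 − 0.8 + 0.71 × 2.3 − 1.23 × 3.8 = 5.679
π = 5.679 / 1.71 = 3.32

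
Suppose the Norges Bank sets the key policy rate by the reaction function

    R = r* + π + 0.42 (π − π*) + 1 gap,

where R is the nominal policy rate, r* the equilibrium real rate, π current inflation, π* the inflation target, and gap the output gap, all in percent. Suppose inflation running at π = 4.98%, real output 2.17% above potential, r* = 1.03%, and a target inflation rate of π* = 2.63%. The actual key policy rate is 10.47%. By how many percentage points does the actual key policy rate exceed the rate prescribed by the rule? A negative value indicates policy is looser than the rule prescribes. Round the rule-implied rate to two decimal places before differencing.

1.30 pp

Output 2.17% above potential → gap = 2.17.
R = 1.03 + 4.98 + 0.42 × (4.98 − 2.63) + 1 × 2.17
   = 1.03 + 4.98 + 0.987 + 2.17 = 9.17
Deviation = 10.47 − 9.17 = 1.30 pp.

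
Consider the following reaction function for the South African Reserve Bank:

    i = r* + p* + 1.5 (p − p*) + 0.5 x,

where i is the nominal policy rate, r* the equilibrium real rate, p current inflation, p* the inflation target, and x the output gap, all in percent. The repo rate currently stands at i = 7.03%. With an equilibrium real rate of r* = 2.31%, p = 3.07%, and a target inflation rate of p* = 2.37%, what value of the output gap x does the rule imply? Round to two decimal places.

0.5 x = 7.03 − 2.31 − 2.37 − 1.5 × (3.07 − 2.37) = 1.3
x = 1.3 / 0.5 = 2.60

2.60%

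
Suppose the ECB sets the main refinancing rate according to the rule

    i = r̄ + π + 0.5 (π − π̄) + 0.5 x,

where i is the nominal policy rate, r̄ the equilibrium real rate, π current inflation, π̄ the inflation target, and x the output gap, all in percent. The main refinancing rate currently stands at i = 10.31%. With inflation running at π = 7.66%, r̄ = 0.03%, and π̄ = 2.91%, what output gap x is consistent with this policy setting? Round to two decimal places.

0.5 x = 10.31 − 0.03 − 7.66 − 0.5 × (7.66 − 2.91) = 0.245
x = 0.245 / 0.5 = 0.49

0.49%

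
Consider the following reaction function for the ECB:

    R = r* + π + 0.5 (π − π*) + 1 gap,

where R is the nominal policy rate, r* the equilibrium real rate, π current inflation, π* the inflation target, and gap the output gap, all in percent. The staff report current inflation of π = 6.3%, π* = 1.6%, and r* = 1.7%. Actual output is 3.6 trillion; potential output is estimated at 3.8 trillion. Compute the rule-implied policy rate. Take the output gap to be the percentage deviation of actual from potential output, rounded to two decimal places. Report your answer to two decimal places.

5.09%

Output gap = 100 × (3.6 − 3.8) / 3.8 = -5.26%.
R = 1.70 + 6.30 + 0.5 × (6.30 − 1.60) + 1 × (-5.26)
   = 1.70 + 6.3 + 2.35 − 5.26 = 5.09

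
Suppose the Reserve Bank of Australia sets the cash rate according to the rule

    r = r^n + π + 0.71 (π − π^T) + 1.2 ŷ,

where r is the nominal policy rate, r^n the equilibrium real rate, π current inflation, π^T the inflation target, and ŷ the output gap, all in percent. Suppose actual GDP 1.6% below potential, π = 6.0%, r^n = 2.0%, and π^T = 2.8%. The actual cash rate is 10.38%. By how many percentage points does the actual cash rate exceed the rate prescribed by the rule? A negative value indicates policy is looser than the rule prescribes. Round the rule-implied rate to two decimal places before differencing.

2.03 pp

Output 1.6% below potential → ŷ = -1.6.
r = 2.0 + 6.0 + 0.71 × (6.0 − 2.8) + 1.2 × (-1.6)
   = 2.0 + 6 + 2.272 − 1.92 = 8.35
Deviation = 10.38 − 8.35 = 2.03 pp.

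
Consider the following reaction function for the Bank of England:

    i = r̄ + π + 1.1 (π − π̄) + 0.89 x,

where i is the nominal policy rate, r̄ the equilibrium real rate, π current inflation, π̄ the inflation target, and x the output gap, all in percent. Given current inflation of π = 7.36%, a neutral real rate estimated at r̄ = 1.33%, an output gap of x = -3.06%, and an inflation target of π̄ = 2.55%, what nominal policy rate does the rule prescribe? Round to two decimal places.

11.26%

i = 1.33 + 7.36 + 1.1 × (7.36 − 2.55) + 0.89 × (-3.06)
   = 1.33 + 7.36 + 5.291 − 2.7234 = 11.26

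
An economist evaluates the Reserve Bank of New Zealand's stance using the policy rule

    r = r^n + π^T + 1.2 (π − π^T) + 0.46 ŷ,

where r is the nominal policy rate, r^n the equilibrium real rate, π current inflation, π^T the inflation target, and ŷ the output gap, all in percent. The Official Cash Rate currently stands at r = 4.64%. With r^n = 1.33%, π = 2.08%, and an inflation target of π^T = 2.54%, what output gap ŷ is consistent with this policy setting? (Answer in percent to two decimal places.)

2.87%

0.46 ŷ = 4.64 − 1.33 − 2.54 − 1.2 × (2.08 − 2.54) = 1.322
ŷ = 1.322 / 0.46 = 2.87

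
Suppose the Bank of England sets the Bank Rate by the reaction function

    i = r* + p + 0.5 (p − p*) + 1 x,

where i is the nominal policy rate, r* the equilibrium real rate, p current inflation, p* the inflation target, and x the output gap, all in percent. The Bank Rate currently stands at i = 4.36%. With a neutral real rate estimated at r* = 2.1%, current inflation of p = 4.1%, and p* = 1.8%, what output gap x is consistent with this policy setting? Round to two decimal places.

-2.99%

1 x = 4.36 − 2.1 − 4.1 − 0.5 × (4.1 − 1.8) = -2.99
x = -2.99 / 1 = -2.99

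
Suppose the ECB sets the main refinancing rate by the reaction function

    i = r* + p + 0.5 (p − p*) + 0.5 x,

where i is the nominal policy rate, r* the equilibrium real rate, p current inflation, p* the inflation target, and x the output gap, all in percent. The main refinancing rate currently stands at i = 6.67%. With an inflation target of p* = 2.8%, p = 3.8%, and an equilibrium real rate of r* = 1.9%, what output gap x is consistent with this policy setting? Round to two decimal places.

0.5 x = 6.67 − 1.9 − 3.8 − 0.5 × (3.8 − 2.8) = 0.47
x = 0.47 / 0.5 = 0.94

0.94%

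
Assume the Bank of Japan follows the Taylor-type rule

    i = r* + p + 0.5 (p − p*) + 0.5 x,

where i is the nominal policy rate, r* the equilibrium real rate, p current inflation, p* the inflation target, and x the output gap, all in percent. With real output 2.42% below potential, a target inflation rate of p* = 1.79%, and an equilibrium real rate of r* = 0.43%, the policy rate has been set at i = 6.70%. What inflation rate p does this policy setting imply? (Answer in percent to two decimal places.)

Output 2.42% below potential → x = -2.42.
Collecting p: i = r* + (1 + 0.5) p − 0.5 p* + 0.5 x
1.5 p = 6.70 − 0.43 + 0.5 × 1.79 − 0.5 × (-2.42) = 8.375
p = 8.375 / 1.5 = 5.58

5.58%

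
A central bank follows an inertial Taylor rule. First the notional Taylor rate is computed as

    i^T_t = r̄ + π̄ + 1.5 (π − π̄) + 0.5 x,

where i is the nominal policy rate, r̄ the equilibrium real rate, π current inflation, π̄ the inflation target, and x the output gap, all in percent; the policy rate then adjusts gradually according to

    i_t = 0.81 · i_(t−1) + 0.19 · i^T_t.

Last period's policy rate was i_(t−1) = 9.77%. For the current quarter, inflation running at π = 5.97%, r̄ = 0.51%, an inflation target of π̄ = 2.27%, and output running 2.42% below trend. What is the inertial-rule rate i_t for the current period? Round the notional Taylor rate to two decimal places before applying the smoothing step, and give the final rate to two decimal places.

Output 2.42% below potential → x = -2.42.
i^T_t = 0.51 + 2.27 + 1.5 × (5.97 − 2.27) + 0.5 × (-2.42)
   = 0.51 + 2.27 + 5.55 − 1.21 = 7.12
i_t = 0.81 × 9.77 + 0.19 × 7.12 = 7.9137 + 1.3528 = 9.27

9.27%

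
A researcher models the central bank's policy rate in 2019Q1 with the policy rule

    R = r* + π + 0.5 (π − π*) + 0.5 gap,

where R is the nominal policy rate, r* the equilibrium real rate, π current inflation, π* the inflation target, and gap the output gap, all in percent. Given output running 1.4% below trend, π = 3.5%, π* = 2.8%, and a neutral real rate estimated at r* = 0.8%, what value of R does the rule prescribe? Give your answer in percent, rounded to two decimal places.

3.95%

Output 1.4% below potential → gap = -1.4.
R = 0.8 + 3.5 + 0.5 × (3.5 − 2.8) + 0.5 × (-1.4)
   = 0.8 + 3.5 + 0.35 − 0.7 = 3.95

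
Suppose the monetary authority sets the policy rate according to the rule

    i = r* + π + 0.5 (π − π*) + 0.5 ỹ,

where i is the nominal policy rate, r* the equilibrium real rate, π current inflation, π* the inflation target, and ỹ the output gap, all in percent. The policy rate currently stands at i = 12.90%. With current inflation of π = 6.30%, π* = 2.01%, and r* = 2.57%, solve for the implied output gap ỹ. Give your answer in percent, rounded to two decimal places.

3.77%

0.5 ỹ = 12.90 − 2.57 − 6.30 − 0.5 × (6.30 − 2.01) = 1.885
ỹ = 1.885 / 0.5 = 3.77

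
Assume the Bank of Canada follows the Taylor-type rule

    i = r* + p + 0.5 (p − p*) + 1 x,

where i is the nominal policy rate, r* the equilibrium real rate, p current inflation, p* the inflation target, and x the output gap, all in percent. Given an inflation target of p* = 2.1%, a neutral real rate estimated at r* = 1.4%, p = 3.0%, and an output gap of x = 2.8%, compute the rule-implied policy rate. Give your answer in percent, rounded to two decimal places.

7.65%

i = 1.4 + 3.0 + 0.5 × (3.0 − 2.1) + 1 × 2.8
   = 1.4 + 3 + 0.45 + 2.8 = 7.65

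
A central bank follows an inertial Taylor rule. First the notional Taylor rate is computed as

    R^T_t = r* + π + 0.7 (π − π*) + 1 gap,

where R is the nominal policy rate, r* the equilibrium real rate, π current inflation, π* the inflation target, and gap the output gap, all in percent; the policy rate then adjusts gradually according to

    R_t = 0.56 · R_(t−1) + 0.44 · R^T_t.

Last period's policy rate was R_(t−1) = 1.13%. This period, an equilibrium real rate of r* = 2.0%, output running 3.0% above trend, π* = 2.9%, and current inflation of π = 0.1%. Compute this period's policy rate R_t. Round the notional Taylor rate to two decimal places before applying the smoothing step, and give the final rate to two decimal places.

2.01%

Output 3.0% above potential → gap = 3.0.
R^T_t = 2.0 + 0.1 + 0.7 × (0.1 − 2.9) + 1 × 3.0
   = 2.0 + 0.1 − 1.96 + 3 = 3.14
R_t = 0.56 × 1.13 + 0.44 × 3.14 = 0.6328 + 1.3816 = 2.01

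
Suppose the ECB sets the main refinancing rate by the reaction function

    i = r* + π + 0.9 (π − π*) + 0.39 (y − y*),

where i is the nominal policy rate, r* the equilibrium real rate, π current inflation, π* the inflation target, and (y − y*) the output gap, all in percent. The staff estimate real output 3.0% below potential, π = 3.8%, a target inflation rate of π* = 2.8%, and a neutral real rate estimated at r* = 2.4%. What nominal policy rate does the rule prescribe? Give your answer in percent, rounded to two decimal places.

Output 3.0% below potential → (y − y*) = -3.0.
i = 2.4 + 3.8 + 0.9 × (3.8 − 2.8) + 0.39 × (-3.0)
   = 2.4 + 3.8 + 0.9 − 1.17 = 5.93

5.93%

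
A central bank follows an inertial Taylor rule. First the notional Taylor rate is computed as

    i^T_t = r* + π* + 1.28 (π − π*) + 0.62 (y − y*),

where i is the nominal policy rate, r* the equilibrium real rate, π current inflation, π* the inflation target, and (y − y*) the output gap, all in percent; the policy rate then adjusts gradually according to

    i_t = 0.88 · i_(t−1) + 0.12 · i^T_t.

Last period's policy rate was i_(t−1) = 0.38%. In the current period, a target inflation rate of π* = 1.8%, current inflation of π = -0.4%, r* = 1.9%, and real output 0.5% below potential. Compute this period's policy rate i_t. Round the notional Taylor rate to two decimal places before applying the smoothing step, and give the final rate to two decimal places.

Output 0.5% below potential → (y − y*) = -0.5.
i^T_t = 1.9 + 1.8 + 1.28 × (-0.4 − 1.8) + 0.62 × (-0.5)
   = 1.9 + 1.8 − 2.816 − 0.31 = 0.57
i_t = 0.88 × 0.38 + 0.12 × 0.57 = 0.3344 + 0.0684 = 0.40

0.40%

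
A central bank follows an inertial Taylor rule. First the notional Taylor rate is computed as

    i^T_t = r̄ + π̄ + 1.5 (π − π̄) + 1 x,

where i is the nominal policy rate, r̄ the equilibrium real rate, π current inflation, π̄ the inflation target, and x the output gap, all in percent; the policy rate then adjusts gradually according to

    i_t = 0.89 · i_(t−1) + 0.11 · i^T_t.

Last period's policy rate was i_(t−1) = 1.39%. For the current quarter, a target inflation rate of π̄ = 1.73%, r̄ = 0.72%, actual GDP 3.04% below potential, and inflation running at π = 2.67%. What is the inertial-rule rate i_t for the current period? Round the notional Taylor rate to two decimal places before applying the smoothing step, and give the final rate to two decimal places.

Output 3.04% below potential → x = -3.04.
i^T_t = 0.72 + 1.73 + 1.5 × (2.67 − 1.73) + 1 × (-3.04)
   = 0.72 + 1.73 + 1.41 − 3.04 = 0.82
i_t = 0.89 × 1.39 + 0.11 × 0.82 = 1.2371 + 0.0902 = 1.33

1.33%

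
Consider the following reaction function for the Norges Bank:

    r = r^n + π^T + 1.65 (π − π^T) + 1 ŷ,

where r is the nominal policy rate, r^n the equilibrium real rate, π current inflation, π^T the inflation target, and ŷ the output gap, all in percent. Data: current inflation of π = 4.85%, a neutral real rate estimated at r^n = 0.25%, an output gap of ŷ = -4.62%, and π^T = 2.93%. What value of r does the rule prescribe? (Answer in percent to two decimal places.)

1.73%

r = 0.25 + 2.93 + 1.65 × (4.85 − 2.93) + 1 × (-4.62)
   = 0.25 + 2.93 + 3.168 − 4.62 = 1.73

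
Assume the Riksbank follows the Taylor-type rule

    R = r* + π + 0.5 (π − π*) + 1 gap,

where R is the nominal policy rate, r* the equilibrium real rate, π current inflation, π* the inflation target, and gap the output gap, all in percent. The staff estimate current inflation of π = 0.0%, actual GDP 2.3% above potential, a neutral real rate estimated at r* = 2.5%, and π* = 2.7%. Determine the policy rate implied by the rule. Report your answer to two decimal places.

Output 2.3% above potential → gap = 2.3.
R = 2.5 + 0.0 + 0.5 × (0.0 − 2.7) + 1 × 2.3
   = 2.5 + 0 − 1.35 + 2.3 = 3.45

3.45%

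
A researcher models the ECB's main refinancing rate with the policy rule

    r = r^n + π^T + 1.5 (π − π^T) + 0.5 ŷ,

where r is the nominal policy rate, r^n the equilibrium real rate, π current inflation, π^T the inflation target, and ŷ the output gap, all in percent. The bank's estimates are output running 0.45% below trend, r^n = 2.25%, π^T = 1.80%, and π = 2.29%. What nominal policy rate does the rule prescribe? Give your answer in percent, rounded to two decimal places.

4.56%

Output 0.45% below potential → ŷ = -0.45.
r = 2.25 + 1.80 + 1.5 × (2.29 − 1.80) + 0.5 × (-0.45)
   = 2.25 + 1.8 + 0.735 − 0.225 = 4.56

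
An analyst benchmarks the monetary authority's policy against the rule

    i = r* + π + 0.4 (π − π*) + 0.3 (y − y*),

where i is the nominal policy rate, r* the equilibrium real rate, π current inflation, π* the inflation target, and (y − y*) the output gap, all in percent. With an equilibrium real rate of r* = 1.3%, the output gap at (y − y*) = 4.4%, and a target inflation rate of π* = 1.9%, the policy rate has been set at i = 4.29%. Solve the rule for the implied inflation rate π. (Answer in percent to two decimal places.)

Collecting π: i = r* + (1 + 0.4) π − 0.4 π* + 0.3 (y − y*)
1.4 π = 4.29 − 1.3 + 0.4 × 1.9 − 0.3 × 4.4 = 2.43
π = 2.43 / 1.4 = 1.74

1.74%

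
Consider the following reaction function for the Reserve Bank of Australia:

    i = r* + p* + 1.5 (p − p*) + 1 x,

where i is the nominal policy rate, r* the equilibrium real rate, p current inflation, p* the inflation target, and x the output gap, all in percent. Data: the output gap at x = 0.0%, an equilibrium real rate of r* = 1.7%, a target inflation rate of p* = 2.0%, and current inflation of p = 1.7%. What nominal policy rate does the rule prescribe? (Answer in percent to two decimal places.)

i = 1.7 + 2.0 + 1.5 × (1.7 − 2.0) + 1 × 0.0
   = 1.7 + 2 − 0.45 + 0 = 3.25

3.25%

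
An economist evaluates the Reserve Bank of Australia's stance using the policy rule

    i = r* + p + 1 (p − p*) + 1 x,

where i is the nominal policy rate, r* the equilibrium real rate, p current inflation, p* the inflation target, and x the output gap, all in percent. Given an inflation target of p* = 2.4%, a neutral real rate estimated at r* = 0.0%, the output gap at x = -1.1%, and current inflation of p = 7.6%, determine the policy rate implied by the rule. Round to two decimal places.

i = 0.0 + 7.6 + 1 × (7.6 − 2.4) + 1 × (-1.1)
   = 0.0 + 7.6 + 5.2 − 1.1 = 11.70

11.70%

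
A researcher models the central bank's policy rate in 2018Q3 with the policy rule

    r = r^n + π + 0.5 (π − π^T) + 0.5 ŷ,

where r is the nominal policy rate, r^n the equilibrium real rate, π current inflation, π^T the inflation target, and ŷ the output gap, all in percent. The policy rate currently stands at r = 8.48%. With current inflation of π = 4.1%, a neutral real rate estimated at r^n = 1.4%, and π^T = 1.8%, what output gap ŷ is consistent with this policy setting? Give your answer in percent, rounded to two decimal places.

0.5 ŷ = 8.48 − 1.4 − 4.1 − 0.5 × (4.1 − 1.8) = 1.83
ŷ = 1.83 / 0.5 = 3.66

3.66%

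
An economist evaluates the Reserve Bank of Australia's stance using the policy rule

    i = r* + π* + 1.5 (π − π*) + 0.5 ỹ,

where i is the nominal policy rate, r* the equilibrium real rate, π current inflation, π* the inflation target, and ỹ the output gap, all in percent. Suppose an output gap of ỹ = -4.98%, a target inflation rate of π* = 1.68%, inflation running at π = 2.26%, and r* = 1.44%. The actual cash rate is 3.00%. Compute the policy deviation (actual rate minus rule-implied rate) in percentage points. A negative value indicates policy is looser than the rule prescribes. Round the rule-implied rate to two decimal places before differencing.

1.50 pp

i = 1.44 + 1.68 + 1.5 × (2.26 − 1.68) + 0.5 × (-4.98)
   = 1.44 + 1.68 + 0.87 − 2.49 = 1.50
Deviation = 3.00 − 1.50 = 1.50 pp.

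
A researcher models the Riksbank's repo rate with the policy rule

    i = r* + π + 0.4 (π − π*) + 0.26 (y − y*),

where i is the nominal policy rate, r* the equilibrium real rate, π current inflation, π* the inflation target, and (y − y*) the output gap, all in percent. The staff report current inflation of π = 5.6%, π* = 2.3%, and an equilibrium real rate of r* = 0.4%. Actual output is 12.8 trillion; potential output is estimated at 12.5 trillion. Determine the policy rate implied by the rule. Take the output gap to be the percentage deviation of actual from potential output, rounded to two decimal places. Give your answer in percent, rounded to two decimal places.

Output gap = 100 × (12.8 − 12.5) / 12.5 = 2.40%.
i = 0.40 + 5.60 + 0.4 × (5.60 − 2.30) + 0.26 × 2.40
   = 0.40 + 5.6 + 1.32 + 0.624 = 7.94

7.94%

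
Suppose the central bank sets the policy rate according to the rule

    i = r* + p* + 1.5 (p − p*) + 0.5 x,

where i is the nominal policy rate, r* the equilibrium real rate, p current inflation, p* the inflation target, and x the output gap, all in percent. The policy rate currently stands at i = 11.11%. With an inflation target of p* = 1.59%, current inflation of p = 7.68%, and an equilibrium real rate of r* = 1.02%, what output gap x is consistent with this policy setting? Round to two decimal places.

0.5 x = 11.11 − 1.02 − 1.59 − 1.5 × (7.68 − 1.59) = -0.635
x = -0.635 / 0.5 = -1.27

-1.27%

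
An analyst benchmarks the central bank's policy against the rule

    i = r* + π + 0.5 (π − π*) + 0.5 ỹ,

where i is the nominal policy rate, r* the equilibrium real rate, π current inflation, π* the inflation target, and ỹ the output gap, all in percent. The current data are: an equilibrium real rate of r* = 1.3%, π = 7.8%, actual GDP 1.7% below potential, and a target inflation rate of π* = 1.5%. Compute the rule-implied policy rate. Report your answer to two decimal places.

Output 1.7% below potential → ỹ = -1.7.
i = 1.3 + 7.8 + 0.5 × (7.8 − 1.5) + 0.5 × (-1.7)
   = 1.3 + 7.8 + 3.15 − 0.85 = 11.40

11.40%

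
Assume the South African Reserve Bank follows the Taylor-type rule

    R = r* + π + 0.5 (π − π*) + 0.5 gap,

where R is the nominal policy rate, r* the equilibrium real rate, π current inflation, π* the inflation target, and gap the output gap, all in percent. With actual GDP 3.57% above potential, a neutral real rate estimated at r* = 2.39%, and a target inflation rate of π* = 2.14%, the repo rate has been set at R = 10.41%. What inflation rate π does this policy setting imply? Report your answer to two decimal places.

4.87%

Output 3.57% above potential → gap = 3.57.
Collecting π: R = r* + (1 + 0.5) π − 0.5 π* + 0.5 gap
1.5 π = 10.41 − 2.39 + 0.5 × 2.14 − 0.5 × 3.57 = 7.305
π = 7.305 / 1.5 = 4.87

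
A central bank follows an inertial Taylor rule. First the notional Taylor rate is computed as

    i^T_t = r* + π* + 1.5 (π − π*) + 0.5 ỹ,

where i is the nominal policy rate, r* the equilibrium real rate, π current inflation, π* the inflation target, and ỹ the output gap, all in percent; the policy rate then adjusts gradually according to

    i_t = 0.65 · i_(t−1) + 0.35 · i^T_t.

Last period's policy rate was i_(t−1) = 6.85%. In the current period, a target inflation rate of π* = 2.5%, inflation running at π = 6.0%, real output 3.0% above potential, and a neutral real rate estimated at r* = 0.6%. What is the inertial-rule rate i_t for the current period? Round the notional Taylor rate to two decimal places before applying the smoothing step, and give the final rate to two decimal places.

Output 3.0% above potential → ỹ = 3.0.
i^T_t = 0.6 + 2.5 + 1.5 × (6.0 − 2.5) + 0.5 × 3.0
   = 0.6 + 2.5 + 5.25 + 1.5 = 9.85
i_t = 0.65 × 6.85 + 0.35 × 9.85 = 4.4525 + 3.4475 = 7.90

7.90%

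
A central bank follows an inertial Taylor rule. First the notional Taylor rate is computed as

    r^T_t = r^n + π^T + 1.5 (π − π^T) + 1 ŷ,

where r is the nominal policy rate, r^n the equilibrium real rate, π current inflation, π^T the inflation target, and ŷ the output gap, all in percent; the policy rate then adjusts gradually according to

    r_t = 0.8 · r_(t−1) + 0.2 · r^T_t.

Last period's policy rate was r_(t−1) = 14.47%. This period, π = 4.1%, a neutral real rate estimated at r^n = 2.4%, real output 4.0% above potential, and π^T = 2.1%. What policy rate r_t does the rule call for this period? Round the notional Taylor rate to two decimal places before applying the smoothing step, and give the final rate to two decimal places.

Output 4.0% above potential → ŷ = 4.0.
r^T_t = 2.4 + 2.1 + 1.5 × (4.1 − 2.1) + 1 × 4.0
   = 2.4 + 2.1 + 3 + 4 = 11.50
r_t = 0.8 × 14.47 + 0.2 × 11.50 = 11.576 + 2.3 = 13.88

13.88%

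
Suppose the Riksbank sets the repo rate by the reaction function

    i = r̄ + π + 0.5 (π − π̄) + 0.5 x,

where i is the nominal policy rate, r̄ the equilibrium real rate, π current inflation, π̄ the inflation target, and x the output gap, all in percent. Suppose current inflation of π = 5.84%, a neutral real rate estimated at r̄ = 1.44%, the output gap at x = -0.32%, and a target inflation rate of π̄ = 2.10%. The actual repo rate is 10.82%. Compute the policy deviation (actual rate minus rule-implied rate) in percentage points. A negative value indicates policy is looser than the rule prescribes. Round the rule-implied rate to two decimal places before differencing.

i = 1.44 + 5.84 + 0.5 × (5.84 − 2.10) + 0.5 × (-0.32)
   = 1.44 + 5.84 + 1.87 − 0.16 = 8.99
Deviation = 10.82 − 8.99 = 1.83 pp.

1.83 pp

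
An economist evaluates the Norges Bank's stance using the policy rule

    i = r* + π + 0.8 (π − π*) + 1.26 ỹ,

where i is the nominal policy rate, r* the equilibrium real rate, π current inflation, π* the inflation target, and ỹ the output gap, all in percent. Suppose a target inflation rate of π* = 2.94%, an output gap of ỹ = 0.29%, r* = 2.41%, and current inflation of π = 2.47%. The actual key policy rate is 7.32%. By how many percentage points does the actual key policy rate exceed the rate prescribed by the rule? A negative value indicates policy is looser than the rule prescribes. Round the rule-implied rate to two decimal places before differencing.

2.45 pp

i = 2.41 + 2.47 + 0.8 × (2.47 − 2.94) + 1.26 × 0.29
   = 2.41 + 2.47 − 0.376 + 0.3654 = 4.87
Deviation = 7.32 − 4.87 = 2.45 pp.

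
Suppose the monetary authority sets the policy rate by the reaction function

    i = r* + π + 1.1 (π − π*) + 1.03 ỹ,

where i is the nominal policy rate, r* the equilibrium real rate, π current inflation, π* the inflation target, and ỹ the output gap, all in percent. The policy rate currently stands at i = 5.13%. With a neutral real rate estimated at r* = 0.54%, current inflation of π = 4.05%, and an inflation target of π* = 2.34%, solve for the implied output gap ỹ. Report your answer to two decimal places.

1.03 ỹ = 5.13 − 0.54 − 4.05 − 1.1 × (4.05 − 2.34) = -1.341
ỹ = -1.341 / 1.03 = -1.30

-1.30%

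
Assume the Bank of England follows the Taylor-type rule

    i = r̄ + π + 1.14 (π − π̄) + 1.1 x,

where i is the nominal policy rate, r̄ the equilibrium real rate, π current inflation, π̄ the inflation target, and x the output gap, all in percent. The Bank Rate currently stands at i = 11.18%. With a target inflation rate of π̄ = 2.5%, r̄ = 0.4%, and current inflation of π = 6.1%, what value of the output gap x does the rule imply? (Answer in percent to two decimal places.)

0.52%

1.1 x = 11.18 − 0.4 − 6.1 − 1.14 × (6.1 − 2.5) = 0.576
x = 0.576 / 1.1 = 0.52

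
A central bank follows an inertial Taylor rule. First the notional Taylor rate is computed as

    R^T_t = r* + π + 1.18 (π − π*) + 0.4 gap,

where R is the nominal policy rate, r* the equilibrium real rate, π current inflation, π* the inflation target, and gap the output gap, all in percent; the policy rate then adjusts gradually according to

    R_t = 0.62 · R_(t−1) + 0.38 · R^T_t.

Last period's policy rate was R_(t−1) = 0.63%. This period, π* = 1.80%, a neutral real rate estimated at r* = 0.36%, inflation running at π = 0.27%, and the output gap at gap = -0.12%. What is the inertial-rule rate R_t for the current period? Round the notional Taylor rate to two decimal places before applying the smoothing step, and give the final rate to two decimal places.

-0.07%

R^T_t = 0.36 + 0.27 + 1.18 × (0.27 − 1.80) + 0.4 × (-0.12)
   = 0.36 + 0.27 − 1.8054 − 0.048 = -1.22
R_t = 0.62 × 0.63 + 0.38 × (-1.22) = 0.3906 − 0.4636 = -0.07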